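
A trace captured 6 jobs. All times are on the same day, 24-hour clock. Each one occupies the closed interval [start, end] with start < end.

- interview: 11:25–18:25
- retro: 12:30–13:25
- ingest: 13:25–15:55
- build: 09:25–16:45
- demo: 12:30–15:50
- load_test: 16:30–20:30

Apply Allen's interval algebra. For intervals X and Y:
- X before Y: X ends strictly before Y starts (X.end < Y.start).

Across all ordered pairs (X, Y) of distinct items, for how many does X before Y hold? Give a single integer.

Checking all 30 ordered pairs for relation 'before'; matching pairs in alphabetical order:
(demo, load_test): demo before load_test ✓
(ingest, load_test): ingest before load_test ✓
(retro, load_test): retro before load_test ✓
Count: 3.

3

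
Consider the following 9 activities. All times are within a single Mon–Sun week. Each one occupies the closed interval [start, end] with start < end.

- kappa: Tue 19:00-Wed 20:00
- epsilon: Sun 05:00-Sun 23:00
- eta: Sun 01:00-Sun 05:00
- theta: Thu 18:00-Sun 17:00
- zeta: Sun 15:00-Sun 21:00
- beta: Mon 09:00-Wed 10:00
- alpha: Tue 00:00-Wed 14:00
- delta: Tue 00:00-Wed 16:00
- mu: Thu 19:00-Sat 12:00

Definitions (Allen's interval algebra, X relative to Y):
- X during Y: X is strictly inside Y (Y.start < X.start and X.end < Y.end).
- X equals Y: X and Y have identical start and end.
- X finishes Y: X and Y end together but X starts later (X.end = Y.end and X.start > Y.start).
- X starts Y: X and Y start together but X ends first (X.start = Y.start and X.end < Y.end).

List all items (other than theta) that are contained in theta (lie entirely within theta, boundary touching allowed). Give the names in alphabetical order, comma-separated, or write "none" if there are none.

eta, mu

Target theta = [Thu 18:00, Sun 17:00].
alpha [Tue 00:00, Wed 14:00] → before → no.
beta [Mon 09:00, Wed 10:00] → before → no.
delta [Tue 00:00, Wed 16:00] → before → no.
epsilon [Sun 05:00, Sun 23:00] → overlapped-by → no.
eta [Sun 01:00, Sun 05:00] → during → yes.
kappa [Tue 19:00, Wed 20:00] → before → no.
mu [Thu 19:00, Sat 12:00] → during → yes.
zeta [Sun 15:00, Sun 21:00] → overlapped-by → no.
Result: eta, mu.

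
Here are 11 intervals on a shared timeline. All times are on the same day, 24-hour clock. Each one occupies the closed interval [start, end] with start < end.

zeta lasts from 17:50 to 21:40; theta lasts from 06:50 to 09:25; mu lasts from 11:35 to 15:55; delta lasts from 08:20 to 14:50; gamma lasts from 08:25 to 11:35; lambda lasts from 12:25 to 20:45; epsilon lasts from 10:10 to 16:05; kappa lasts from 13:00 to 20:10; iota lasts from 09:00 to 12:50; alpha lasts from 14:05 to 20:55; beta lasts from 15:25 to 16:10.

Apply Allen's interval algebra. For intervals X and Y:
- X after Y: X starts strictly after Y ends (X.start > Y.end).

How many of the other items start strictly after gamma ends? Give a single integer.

Target gamma = [08:25, 11:35].
alpha [14:05, 20:55] → after → counts.
beta [15:25, 16:10] → after → counts.
delta [08:20, 14:50] → contains → no.
epsilon [10:10, 16:05] → overlapped-by → no.
iota [09:00, 12:50] → overlapped-by → no.
kappa [13:00, 20:10] → after → counts.
lambda [12:25, 20:45] → after → counts.
mu [11:35, 15:55] → met-by → no.
theta [06:50, 09:25] → overlaps → no.
zeta [17:50, 21:40] → after → counts.
Total: 5.

5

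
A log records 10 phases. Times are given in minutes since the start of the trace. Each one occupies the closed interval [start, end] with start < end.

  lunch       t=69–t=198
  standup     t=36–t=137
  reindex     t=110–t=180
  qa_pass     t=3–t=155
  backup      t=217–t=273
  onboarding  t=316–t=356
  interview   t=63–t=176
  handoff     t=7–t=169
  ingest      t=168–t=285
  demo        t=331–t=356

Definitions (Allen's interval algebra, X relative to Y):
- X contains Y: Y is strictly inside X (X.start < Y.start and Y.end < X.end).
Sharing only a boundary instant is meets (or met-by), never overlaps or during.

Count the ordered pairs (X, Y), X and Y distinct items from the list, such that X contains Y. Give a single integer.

4

Checking all 90 ordered pairs for relation 'contains'; matching pairs in alphabetical order:
(handoff, standup): handoff contains standup ✓
(ingest, backup): ingest contains backup ✓
(lunch, reindex): lunch contains reindex ✓
(qa_pass, standup): qa_pass contains standup ✓
Count: 4.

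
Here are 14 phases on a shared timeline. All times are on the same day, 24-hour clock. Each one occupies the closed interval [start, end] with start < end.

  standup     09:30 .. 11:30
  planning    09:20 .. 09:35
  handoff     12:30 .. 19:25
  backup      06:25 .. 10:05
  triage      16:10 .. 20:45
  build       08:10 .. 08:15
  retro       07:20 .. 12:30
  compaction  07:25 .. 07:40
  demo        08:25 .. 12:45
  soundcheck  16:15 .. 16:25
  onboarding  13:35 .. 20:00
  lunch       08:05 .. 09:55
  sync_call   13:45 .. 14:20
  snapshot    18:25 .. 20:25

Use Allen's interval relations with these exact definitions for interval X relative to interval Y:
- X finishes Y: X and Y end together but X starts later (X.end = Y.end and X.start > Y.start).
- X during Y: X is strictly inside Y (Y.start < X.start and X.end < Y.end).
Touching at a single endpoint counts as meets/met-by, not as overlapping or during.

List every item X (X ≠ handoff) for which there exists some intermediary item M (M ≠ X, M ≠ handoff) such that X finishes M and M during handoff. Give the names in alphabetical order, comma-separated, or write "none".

Target handoff = [12:30, 19:25].
Intermediaries M with M during handoff: soundcheck, sync_call.
Via soundcheck — items with X finishes soundcheck: none.
Via sync_call — items with X finishes sync_call: none.
Union: none.

none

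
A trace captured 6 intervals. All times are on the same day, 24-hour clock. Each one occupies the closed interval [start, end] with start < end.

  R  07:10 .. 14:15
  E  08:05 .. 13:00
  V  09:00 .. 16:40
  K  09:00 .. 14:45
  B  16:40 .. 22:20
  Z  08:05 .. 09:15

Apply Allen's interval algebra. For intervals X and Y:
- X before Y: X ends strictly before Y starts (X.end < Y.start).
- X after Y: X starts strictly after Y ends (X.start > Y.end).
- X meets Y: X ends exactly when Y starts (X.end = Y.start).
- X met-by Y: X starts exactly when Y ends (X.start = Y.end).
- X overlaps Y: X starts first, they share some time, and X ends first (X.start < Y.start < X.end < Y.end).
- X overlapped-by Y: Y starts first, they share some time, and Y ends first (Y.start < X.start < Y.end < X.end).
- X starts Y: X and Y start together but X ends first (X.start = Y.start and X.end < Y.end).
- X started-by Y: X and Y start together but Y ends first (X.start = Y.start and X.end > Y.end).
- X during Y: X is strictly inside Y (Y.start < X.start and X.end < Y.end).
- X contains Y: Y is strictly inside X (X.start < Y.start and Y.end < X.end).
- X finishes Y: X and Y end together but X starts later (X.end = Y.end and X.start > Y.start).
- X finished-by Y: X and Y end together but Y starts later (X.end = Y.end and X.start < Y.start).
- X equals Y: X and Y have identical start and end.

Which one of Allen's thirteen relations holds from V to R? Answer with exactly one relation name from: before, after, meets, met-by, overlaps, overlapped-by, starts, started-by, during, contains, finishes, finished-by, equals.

V = [09:00, 16:40]; R = [07:10, 14:15].
Compare endpoints: V.start > R.start, V.start < R.end, V.end > R.start, V.end > R.end.
That pattern is 'overlapped-by'.

overlapped-by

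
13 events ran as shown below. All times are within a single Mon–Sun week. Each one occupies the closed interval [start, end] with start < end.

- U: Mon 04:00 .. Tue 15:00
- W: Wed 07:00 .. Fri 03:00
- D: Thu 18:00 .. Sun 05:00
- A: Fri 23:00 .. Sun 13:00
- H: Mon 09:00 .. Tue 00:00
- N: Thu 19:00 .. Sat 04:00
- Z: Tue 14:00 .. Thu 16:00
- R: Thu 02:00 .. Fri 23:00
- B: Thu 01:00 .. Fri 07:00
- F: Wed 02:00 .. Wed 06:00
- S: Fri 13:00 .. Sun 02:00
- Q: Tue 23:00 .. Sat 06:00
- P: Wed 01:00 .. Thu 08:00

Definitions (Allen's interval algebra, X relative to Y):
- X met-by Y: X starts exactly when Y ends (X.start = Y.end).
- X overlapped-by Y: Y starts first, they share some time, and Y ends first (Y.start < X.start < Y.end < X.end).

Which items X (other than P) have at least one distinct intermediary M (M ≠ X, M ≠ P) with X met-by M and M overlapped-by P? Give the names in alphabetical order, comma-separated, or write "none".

A

Target P = [Wed 01:00, Thu 08:00].
Intermediaries M with M overlapped-by P: B, R, W.
Via B — items with X met-by B: none.
Via R — items with X met-by R: A.
Via W — items with X met-by W: none.
Union: A.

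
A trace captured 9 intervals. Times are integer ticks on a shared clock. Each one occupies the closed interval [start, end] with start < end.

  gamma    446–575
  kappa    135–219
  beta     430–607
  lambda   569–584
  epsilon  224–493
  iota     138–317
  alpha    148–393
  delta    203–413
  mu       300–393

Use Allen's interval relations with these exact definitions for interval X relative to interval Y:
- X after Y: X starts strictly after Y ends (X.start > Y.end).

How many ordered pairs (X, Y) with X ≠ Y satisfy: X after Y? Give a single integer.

Checking all 72 ordered pairs for relation 'after'; matching pairs in alphabetical order:
(beta, alpha): beta after alpha ✓
(beta, delta): beta after delta ✓
(beta, iota): beta after iota ✓
(beta, kappa): beta after kappa ✓
(beta, mu): beta after mu ✓
(epsilon, kappa): epsilon after kappa ✓
(gamma, alpha): gamma after alpha ✓
(gamma, delta): gamma after delta ✓
(gamma, iota): gamma after iota ✓
(gamma, kappa): gamma after kappa ✓
(gamma, mu): gamma after mu ✓
(lambda, alpha): lambda after alpha ✓
(lambda, delta): lambda after delta ✓
(lambda, epsilon): lambda after epsilon ✓
(lambda, iota): lambda after iota ✓
(lambda, kappa): lambda after kappa ✓
(lambda, mu): lambda after mu ✓
(mu, kappa): mu after kappa ✓
Count: 18.

18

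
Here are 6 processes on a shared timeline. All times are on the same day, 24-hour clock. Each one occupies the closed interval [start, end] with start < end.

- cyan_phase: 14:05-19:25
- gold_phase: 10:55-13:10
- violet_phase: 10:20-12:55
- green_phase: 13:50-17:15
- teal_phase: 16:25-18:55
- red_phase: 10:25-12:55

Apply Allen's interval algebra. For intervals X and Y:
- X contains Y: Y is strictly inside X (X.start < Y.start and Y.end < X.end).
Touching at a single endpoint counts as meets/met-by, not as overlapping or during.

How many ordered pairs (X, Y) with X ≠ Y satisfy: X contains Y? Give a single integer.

1

Checking all 30 ordered pairs for relation 'contains'; matching pairs in alphabetical order:
(cyan_phase, teal_phase): cyan_phase contains teal_phase ✓
Count: 1.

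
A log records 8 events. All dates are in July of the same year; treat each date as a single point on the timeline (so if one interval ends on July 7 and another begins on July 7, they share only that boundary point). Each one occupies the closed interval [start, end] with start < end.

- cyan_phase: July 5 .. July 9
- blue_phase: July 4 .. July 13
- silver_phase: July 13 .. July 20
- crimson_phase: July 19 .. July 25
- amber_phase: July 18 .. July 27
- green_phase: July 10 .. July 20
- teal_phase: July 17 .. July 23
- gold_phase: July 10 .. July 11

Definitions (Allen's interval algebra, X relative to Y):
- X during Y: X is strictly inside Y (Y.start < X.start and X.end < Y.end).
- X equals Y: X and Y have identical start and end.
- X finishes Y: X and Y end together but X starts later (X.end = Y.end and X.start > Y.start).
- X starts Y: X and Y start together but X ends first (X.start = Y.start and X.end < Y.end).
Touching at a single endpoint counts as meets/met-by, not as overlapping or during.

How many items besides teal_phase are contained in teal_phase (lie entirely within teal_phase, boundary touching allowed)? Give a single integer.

Target teal_phase = [July 17, July 23].
amber_phase [July 18, July 27] → overlapped-by → no.
blue_phase [July 4, July 13] → before → no.
crimson_phase [July 19, July 25] → overlapped-by → no.
cyan_phase [July 5, July 9] → before → no.
gold_phase [July 10, July 11] → before → no.
green_phase [July 10, July 20] → overlaps → no.
silver_phase [July 13, July 20] → overlaps → no.
Total: 0.

0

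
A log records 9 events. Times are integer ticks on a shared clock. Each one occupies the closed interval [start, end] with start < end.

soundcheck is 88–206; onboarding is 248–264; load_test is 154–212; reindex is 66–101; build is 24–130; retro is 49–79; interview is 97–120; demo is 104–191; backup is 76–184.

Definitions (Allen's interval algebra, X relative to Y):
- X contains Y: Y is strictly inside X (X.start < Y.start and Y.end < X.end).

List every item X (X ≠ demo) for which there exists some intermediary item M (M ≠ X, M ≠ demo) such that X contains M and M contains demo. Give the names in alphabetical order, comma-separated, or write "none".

none

Target demo = [104, 191].
Intermediaries M with M contains demo: soundcheck.
Via soundcheck — items with X contains soundcheck: none.
Union: none.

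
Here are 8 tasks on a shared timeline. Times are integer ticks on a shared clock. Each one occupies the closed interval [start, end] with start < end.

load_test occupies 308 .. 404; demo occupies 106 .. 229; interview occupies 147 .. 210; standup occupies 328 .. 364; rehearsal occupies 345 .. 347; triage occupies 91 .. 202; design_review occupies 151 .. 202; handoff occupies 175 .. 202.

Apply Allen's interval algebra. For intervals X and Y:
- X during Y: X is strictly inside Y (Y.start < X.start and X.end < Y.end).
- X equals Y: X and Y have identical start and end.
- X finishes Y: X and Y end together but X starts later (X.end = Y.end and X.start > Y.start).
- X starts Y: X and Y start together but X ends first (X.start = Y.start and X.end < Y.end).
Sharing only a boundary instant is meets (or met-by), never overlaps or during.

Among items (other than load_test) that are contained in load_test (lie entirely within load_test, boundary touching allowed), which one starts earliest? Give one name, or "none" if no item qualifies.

Target load_test = [308, 404].
demo [106, 229] → before → excluded.
design_review [151, 202] → before → excluded.
handoff [175, 202] → before → excluded.
interview [147, 210] → before → excluded.
rehearsal [345, 347] → during → candidate.
standup [328, 364] → during → candidate.
triage [91, 202] → before → excluded.
Among candidates, earliest start is 328 → standup.

standup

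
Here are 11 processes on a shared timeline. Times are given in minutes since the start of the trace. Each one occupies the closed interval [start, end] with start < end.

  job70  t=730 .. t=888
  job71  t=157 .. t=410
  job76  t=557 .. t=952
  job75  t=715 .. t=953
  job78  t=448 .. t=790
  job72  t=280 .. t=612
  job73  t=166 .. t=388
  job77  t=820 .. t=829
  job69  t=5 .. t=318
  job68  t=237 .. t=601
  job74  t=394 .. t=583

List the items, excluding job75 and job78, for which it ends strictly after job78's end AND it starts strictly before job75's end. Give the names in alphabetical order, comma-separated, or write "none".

job70, job76, job77

Conditions: its end is strictly after job78's end (X.end > t=790) AND its start is strictly before job75's end (X.start < t=953).
job68: end t=601 > t=790? ✗; start t=237 < t=953? ✓ → no.
job69: end t=318 > t=790? ✗; start t=5 < t=953? ✓ → no.
job70: end t=888 > t=790? ✓; start t=730 < t=953? ✓ → yes.
job71: end t=410 > t=790? ✗; start t=157 < t=953? ✓ → no.
job72: end t=612 > t=790? ✗; start t=280 < t=953? ✓ → no.
job73: end t=388 > t=790? ✗; start t=166 < t=953? ✓ → no.
job74: end t=583 > t=790? ✗; start t=394 < t=953? ✓ → no.
job76: end t=952 > t=790? ✓; start t=557 < t=953? ✓ → yes.
job77: end t=829 > t=790? ✓; start t=820 < t=953? ✓ → yes.
Result: job70, job76, job77.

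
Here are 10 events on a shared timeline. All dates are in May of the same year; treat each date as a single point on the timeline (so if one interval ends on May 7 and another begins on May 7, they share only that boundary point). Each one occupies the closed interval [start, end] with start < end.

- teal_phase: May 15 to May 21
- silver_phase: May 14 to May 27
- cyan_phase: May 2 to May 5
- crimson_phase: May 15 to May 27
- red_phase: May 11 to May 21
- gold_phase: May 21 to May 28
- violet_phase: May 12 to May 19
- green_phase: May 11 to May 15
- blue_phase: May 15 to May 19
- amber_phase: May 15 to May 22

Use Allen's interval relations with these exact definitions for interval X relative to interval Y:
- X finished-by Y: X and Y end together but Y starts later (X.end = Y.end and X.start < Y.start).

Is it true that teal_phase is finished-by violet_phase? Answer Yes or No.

No

teal_phase = [May 15, May 21], violet_phase = [May 12, May 19].
Actual relation of teal_phase to violet_phase: overlapped-by.
Asked whether 'finished-by' holds → No.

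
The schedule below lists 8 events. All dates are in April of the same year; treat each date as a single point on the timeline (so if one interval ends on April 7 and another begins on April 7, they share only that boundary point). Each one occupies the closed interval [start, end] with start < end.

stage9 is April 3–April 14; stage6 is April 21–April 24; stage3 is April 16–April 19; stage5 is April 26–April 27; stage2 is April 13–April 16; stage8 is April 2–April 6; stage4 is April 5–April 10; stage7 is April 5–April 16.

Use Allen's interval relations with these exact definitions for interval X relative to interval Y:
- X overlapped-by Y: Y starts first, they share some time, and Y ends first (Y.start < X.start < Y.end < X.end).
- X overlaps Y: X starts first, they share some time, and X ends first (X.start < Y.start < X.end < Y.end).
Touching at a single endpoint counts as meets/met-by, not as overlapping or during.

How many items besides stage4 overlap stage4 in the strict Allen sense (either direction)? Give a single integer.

1

Target stage4 = [April 5, April 10].
stage2 [April 13, April 16] → after → no.
stage3 [April 16, April 19] → after → no.
stage5 [April 26, April 27] → after → no.
stage6 [April 21, April 24] → after → no.
stage7 [April 5, April 16] → started-by → no.
stage8 [April 2, April 6] → overlaps → counts.
stage9 [April 3, April 14] → contains → no.
Total: 1.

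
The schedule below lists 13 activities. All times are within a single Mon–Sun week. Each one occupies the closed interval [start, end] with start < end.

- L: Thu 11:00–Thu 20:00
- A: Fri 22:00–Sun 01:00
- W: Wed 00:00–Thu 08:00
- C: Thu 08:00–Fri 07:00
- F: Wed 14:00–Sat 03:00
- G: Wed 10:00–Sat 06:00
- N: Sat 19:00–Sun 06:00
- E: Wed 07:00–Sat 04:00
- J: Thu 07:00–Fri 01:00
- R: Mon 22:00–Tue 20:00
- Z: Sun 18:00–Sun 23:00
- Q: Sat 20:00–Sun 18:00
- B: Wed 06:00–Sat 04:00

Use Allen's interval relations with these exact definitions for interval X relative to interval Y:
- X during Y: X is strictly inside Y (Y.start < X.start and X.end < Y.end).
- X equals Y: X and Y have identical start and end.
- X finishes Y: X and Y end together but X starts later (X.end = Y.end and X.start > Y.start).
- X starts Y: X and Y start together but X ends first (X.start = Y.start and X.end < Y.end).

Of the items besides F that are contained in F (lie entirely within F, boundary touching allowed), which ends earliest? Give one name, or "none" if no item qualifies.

L

Target F = [Wed 14:00, Sat 03:00].
A [Fri 22:00, Sun 01:00] → overlapped-by → excluded.
B [Wed 06:00, Sat 04:00] → contains → excluded.
C [Thu 08:00, Fri 07:00] → during → candidate.
E [Wed 07:00, Sat 04:00] → contains → excluded.
G [Wed 10:00, Sat 06:00] → contains → excluded.
J [Thu 07:00, Fri 01:00] → during → candidate.
L [Thu 11:00, Thu 20:00] → during → candidate.
N [Sat 19:00, Sun 06:00] → after → excluded.
Q [Sat 20:00, Sun 18:00] → after → excluded.
R [Mon 22:00, Tue 20:00] → before → excluded.
W [Wed 00:00, Thu 08:00] → overlaps → excluded.
Z [Sun 18:00, Sun 23:00] → after → excluded.
Among candidates, earliest end is Thu 20:00 → L.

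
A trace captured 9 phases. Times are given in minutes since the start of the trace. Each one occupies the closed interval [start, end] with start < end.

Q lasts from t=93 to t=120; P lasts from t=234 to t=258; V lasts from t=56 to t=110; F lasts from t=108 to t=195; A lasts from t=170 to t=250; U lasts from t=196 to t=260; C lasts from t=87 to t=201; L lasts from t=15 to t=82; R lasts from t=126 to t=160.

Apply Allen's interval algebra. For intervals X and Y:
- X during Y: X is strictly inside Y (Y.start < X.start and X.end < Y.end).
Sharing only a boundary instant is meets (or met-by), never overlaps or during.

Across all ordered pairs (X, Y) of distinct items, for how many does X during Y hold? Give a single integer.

5

Checking all 72 ordered pairs for relation 'during'; matching pairs in alphabetical order:
(F, C): F during C ✓
(P, U): P during U ✓
(Q, C): Q during C ✓
(R, C): R during C ✓
(R, F): R during F ✓
Count: 5.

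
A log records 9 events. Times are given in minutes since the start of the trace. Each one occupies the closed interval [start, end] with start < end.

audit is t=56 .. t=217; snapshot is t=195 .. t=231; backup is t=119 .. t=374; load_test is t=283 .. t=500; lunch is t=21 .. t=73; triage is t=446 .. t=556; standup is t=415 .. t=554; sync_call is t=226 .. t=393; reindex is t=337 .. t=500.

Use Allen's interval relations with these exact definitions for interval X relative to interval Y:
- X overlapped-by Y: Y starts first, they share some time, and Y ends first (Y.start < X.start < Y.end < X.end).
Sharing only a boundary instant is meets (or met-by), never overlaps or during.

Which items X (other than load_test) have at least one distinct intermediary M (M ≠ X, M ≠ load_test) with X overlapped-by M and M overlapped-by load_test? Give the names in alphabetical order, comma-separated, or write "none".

triage

Target load_test = [t=283, t=500].
Intermediaries M with M overlapped-by load_test: standup, triage.
Via standup — items with X overlapped-by standup: triage.
Via triage — items with X overlapped-by triage: none.
Union: triage.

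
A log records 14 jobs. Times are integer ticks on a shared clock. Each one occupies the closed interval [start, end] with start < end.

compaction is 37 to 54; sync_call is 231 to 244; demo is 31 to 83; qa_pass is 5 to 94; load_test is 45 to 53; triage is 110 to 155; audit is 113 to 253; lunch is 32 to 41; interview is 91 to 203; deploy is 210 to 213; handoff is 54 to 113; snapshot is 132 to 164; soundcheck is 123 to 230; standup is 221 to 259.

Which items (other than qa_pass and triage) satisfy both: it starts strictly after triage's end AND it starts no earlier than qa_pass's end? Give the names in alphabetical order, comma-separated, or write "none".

deploy, standup, sync_call

Conditions: its start is strictly after triage's end (X.start > 155) AND its start is no earlier than qa_pass's end (X.start >= 94).
audit: start 113 > 155? ✗; start 113 >= 94? ✓ → no.
compaction: start 37 > 155? ✗; start 37 >= 94? ✗ → no.
demo: start 31 > 155? ✗; start 31 >= 94? ✗ → no.
deploy: start 210 > 155? ✓; start 210 >= 94? ✓ → yes.
handoff: start 54 > 155? ✗; start 54 >= 94? ✗ → no.
interview: start 91 > 155? ✗; start 91 >= 94? ✗ → no.
load_test: start 45 > 155? ✗; start 45 >= 94? ✗ → no.
lunch: start 32 > 155? ✗; start 32 >= 94? ✗ → no.
snapshot: start 132 > 155? ✗; start 132 >= 94? ✓ → no.
soundcheck: start 123 > 155? ✗; start 123 >= 94? ✓ → no.
standup: start 221 > 155? ✓; start 221 >= 94? ✓ → yes.
sync_call: start 231 > 155? ✓; start 231 >= 94? ✓ → yes.
Result: deploy, standup, sync_call.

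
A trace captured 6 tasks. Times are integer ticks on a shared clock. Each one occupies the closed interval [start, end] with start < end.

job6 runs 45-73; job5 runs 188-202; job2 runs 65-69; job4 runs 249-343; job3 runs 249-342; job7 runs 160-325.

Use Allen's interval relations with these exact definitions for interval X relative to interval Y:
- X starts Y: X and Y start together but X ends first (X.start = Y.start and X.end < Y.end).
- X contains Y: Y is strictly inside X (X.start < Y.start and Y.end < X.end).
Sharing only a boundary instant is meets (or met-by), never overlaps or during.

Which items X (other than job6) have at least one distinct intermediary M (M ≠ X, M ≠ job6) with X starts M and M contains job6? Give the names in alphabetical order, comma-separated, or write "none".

Target job6 = [45, 73].
Intermediaries M with M contains job6: none.
Union: none.

none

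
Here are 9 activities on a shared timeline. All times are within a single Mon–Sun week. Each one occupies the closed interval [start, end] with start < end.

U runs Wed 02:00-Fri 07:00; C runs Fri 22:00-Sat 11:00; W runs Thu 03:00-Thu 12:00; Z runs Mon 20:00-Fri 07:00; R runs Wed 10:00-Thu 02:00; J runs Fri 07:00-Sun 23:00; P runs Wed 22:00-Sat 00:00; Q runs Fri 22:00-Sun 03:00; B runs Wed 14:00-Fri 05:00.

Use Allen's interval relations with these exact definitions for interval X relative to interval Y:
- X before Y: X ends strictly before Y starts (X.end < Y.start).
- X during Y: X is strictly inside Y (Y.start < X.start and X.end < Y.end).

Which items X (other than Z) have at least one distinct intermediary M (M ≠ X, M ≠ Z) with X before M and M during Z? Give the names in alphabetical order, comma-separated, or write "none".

R

Target Z = [Mon 20:00, Fri 07:00].
Intermediaries M with M during Z: B, R, W.
Via B — items with X before B: none.
Via R — items with X before R: none.
Via W — items with X before W: R.
Union: R.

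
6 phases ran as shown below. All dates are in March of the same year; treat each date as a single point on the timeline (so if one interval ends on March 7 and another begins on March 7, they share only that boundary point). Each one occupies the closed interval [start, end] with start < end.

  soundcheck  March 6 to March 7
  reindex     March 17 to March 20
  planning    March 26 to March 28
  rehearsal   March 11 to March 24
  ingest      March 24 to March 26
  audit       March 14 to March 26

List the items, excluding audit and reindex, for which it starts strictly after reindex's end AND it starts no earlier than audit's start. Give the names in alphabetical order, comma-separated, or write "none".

ingest, planning

Conditions: its start is strictly after reindex's end (X.start > March 20) AND its start is no earlier than audit's start (X.start >= March 14).
ingest: start March 24 > March 20? ✓; start March 24 >= March 14? ✓ → yes.
planning: start March 26 > March 20? ✓; start March 26 >= March 14? ✓ → yes.
rehearsal: start March 11 > March 20? ✗; start March 11 >= March 14? ✗ → no.
soundcheck: start March 6 > March 20? ✗; start March 6 >= March 14? ✗ → no.
Result: ingest, planning.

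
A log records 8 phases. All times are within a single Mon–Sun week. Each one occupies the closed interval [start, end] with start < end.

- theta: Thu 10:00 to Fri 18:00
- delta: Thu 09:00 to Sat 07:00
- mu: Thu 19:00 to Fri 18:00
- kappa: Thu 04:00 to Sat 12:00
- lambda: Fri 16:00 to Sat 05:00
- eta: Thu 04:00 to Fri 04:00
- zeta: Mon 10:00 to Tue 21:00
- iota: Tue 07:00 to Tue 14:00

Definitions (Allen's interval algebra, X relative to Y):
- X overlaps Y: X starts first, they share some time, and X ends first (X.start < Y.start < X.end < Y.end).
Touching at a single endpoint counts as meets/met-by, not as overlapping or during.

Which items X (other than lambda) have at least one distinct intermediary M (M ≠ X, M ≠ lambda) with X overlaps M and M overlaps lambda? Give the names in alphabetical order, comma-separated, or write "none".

Target lambda = [Fri 16:00, Sat 05:00].
Intermediaries M with M overlaps lambda: mu, theta.
Via mu — items with X overlaps mu: eta.
Via theta — items with X overlaps theta: eta.
Union: eta.

eta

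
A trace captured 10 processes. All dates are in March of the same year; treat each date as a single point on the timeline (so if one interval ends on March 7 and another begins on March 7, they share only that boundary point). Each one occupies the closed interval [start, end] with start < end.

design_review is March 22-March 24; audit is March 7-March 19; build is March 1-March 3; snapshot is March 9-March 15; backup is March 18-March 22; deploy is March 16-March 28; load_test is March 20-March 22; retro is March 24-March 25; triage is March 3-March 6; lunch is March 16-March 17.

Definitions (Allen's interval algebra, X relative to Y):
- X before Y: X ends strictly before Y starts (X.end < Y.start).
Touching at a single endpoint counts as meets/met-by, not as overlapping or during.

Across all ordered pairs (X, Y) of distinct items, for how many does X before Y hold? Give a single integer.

Checking all 90 ordered pairs for relation 'before'; matching pairs in alphabetical order:
(audit, design_review): audit before design_review ✓
(audit, load_test): audit before load_test ✓
(audit, retro): audit before retro ✓
(backup, retro): backup before retro ✓
(build, audit): build before audit ✓
(build, backup): build before backup ✓
(build, deploy): build before deploy ✓
(build, design_review): build before design_review ✓
(build, load_test): build before load_test ✓
(build, lunch): build before lunch ✓
(build, retro): build before retro ✓
(build, snapshot): build before snapshot ✓
(load_test, retro): load_test before retro ✓
(lunch, backup): lunch before backup ✓
(lunch, design_review): lunch before design_review ✓
(lunch, load_test): lunch before load_test ✓
(lunch, retro): lunch before retro ✓
(snapshot, backup): snapshot before backup ✓
(snapshot, deploy): snapshot before deploy ✓
(snapshot, design_review): snapshot before design_review ✓
(snapshot, load_test): snapshot before load_test ✓
(snapshot, lunch): snapshot before lunch ✓
(snapshot, retro): snapshot before retro ✓
(triage, audit): triage before audit ✓
... plus 7 further pairs not listed.
Count: 31.

31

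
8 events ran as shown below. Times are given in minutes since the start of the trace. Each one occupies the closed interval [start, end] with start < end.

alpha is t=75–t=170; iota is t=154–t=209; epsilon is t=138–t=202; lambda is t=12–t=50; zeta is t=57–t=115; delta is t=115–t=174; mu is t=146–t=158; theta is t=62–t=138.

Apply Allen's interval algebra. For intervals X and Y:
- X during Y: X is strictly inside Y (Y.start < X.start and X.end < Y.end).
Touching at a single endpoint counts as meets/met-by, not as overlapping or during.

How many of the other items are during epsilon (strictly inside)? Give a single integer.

1

Target epsilon = [t=138, t=202].
alpha [t=75, t=170] → overlaps → no.
delta [t=115, t=174] → overlaps → no.
iota [t=154, t=209] → overlapped-by → no.
lambda [t=12, t=50] → before → no.
mu [t=146, t=158] → during → counts.
theta [t=62, t=138] → meets → no.
zeta [t=57, t=115] → before → no.
Total: 1.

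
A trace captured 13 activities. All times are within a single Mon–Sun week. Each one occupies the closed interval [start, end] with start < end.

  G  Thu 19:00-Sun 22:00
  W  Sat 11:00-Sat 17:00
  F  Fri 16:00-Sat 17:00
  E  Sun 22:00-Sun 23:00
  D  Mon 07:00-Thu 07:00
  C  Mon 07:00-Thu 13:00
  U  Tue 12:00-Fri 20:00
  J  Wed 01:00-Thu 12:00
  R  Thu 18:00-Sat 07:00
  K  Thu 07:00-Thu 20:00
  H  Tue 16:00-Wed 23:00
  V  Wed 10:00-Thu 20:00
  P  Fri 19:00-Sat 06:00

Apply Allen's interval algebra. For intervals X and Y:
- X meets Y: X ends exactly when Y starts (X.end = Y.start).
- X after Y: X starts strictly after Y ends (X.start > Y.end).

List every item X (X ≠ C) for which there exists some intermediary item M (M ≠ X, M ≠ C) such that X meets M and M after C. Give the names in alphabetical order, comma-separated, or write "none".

Target C = [Mon 07:00, Thu 13:00].
Intermediaries M with M after C: E, F, G, P, R, W.
Via E — items with X meets E: G.
Via F — items with X meets F: none.
Via G — items with X meets G: none.
Via P — items with X meets P: none.
Via R — items with X meets R: none.
Via W — items with X meets W: none.
Union: G.

G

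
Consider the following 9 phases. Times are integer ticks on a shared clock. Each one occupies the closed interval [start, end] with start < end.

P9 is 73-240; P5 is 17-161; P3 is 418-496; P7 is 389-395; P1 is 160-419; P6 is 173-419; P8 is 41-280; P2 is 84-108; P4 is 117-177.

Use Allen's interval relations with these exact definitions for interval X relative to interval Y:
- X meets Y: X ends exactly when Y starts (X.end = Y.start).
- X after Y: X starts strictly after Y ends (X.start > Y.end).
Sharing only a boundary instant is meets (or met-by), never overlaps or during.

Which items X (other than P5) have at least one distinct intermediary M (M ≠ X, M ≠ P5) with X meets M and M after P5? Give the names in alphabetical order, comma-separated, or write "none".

none

Target P5 = [17, 161].
Intermediaries M with M after P5: P3, P6, P7.
Via P3 — items with X meets P3: none.
Via P6 — items with X meets P6: none.
Via P7 — items with X meets P7: none.
Union: none.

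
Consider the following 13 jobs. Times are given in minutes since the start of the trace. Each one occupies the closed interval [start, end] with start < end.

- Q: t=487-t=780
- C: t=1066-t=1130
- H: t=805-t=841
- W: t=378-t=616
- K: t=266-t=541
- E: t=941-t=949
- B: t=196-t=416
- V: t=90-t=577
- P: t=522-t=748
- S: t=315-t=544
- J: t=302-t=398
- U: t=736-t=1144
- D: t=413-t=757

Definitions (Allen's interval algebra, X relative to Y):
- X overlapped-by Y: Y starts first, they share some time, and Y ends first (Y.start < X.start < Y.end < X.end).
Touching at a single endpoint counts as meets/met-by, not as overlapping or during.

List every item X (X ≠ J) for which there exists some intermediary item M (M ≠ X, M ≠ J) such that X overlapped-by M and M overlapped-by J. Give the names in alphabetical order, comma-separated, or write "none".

Target J = [t=302, t=398].
Intermediaries M with M overlapped-by J: S, W.
Via S — items with X overlapped-by S: D, P, Q, W.
Via W — items with X overlapped-by W: D, P, Q.
Union: D, P, Q, W.

D, P, Q, W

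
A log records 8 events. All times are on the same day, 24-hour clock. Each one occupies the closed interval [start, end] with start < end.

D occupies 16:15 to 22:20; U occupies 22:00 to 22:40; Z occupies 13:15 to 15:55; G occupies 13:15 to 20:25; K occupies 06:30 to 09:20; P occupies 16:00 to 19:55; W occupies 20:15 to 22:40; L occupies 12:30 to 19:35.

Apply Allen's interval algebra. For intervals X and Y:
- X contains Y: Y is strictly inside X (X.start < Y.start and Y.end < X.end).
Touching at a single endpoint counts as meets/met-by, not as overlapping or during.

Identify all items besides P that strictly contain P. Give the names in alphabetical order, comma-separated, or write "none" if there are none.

G

Target P = [16:00, 19:55].
D [16:15, 22:20] → overlapped-by → no.
G [13:15, 20:25] → contains → yes.
K [06:30, 09:20] → before → no.
L [12:30, 19:35] → overlaps → no.
U [22:00, 22:40] → after → no.
W [20:15, 22:40] → after → no.
Z [13:15, 15:55] → before → no.
Result: G.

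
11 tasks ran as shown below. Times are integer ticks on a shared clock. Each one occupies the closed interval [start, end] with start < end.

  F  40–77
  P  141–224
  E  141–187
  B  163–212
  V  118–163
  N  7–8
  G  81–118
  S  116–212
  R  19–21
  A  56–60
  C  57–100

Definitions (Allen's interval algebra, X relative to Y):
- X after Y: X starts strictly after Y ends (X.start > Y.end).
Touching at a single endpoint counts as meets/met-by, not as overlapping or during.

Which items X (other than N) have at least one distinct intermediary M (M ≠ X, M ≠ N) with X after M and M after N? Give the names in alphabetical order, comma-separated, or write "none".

Target N = [7, 8].
Intermediaries M with M after N: A, B, C, E, F, G, P, R, S, V.
Via A — items with X after A: B, E, G, P, S, V.
Via B — items with X after B: none.
Via C — items with X after C: B, E, P, S, V.
Via E — items with X after E: none.
Via F — items with X after F: B, E, G, P, S, V.
Via G — items with X after G: B, E, P.
Via P — items with X after P: none.
Via R — items with X after R: A, B, C, E, F, G, P, S, V.
Via S — items with X after S: none.
Via V — items with X after V: none.
Union: A, B, C, E, F, G, P, S, V.

A, B, C, E, F, G, P, S, V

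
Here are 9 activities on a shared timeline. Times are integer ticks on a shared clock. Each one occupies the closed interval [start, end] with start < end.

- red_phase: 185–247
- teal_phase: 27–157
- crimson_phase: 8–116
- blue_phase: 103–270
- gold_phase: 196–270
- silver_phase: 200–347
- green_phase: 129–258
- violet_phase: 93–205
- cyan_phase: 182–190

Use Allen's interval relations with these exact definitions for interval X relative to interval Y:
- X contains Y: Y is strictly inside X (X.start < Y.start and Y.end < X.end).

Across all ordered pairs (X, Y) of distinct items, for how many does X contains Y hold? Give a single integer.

6

Checking all 72 ordered pairs for relation 'contains'; matching pairs in alphabetical order:
(blue_phase, cyan_phase): blue_phase contains cyan_phase ✓
(blue_phase, green_phase): blue_phase contains green_phase ✓
(blue_phase, red_phase): blue_phase contains red_phase ✓
(green_phase, cyan_phase): green_phase contains cyan_phase ✓
(green_phase, red_phase): green_phase contains red_phase ✓
(violet_phase, cyan_phase): violet_phase contains cyan_phase ✓
Count: 6.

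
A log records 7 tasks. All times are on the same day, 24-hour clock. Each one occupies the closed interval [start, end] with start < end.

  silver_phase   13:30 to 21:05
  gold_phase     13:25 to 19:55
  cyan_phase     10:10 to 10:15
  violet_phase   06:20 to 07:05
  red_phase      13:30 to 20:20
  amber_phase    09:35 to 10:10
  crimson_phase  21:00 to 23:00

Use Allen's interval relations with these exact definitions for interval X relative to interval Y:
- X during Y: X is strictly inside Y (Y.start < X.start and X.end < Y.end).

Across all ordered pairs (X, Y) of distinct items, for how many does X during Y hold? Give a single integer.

0

Checking all 42 ordered pairs for relation 'during'; matching pairs in alphabetical order:
No pair satisfies it.
Count: 0.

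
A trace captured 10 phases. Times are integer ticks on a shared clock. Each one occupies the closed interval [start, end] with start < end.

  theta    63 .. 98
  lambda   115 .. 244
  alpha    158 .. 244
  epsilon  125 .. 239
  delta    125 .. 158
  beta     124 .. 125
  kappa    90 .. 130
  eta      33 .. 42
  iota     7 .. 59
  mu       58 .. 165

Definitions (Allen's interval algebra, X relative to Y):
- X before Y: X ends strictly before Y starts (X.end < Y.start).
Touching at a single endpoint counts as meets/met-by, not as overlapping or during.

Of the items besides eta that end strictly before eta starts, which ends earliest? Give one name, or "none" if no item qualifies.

Target eta = [33, 42].
alpha [158, 244] → after → excluded.
beta [124, 125] → after → excluded.
delta [125, 158] → after → excluded.
epsilon [125, 239] → after → excluded.
iota [7, 59] → contains → excluded.
kappa [90, 130] → after → excluded.
lambda [115, 244] → after → excluded.
mu [58, 165] → after → excluded.
theta [63, 98] → after → excluded.
No candidates → none.

none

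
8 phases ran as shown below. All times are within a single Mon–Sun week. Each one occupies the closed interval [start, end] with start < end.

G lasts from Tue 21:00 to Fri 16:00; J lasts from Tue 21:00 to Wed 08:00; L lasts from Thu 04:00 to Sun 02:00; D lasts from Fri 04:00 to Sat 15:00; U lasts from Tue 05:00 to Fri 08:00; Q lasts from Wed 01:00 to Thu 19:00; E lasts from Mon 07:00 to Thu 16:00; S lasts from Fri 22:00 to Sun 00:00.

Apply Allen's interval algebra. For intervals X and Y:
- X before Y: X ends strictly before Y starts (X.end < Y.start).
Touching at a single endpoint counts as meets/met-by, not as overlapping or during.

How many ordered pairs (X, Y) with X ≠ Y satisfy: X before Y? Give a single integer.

Checking all 56 ordered pairs for relation 'before'; matching pairs in alphabetical order:
(E, D): E before D ✓
(E, S): E before S ✓
(G, S): G before S ✓
(J, D): J before D ✓
(J, L): J before L ✓
(J, S): J before S ✓
(Q, D): Q before D ✓
(Q, S): Q before S ✓
(U, S): U before S ✓
Count: 9.

9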